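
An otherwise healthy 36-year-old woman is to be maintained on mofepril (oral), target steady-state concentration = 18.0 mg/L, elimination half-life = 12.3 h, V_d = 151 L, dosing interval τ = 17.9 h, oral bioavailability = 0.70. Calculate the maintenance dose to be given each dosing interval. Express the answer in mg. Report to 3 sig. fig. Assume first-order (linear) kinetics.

3920 mg

k = ln2 / t½ = 0.693147 / 12.3 = 0.05635 h⁻¹
CL = k × Vd = 0.05635 × 151 = 8.509 L/h
At steady state, F × (Dose/τ) = Css × CL.
Dose = Css × CL × τ / F = 18.0 × 8.509 × 17.9 / 0.70 = 3917 mg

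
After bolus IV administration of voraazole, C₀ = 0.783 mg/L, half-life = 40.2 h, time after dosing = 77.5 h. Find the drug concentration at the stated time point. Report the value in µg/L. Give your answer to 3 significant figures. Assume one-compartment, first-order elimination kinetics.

k = ln2 / t½ = 0.693147 / 40.2 = 0.01724 h⁻¹
C = C₀ · e^(−k·t) = 0.7830 × e^(−0.01724 × 77.5)
  = 0.7830 × 0.2629 = 0.2059 mg/L
Convert: 0.2059 mg/L × 1000 = 205.9 µg/L

206 µg/L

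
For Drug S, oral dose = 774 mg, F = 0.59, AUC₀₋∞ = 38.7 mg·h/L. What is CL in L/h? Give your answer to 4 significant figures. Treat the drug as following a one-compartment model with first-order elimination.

CL = F·Dose / AUC = 0.59 × 774 / 38.7 = 11.80 L/h

11.80 L/h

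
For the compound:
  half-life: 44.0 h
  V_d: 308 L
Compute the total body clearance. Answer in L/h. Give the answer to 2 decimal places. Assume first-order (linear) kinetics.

k = ln2 / t½ = 0.693147 / 44.0 = 0.01575 h⁻¹
CL = k × Vd = 0.01575 × 308 = 4.851 L/h

4.85 L/h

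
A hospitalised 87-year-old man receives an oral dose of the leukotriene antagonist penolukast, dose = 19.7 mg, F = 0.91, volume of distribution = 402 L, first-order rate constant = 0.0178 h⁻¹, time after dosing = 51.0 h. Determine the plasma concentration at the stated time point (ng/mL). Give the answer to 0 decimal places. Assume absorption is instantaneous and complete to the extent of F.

Amount reaching circulation = F × Dose = 0.91 × 19.70 = 17.93 mg
C₀ = F·Dose / Vd = 17.93 / 402 = 0.04460 mg/L
C = C₀ · e^(−k·t) = 0.04460 × e^(−0.01780 × 51.0)
  = 0.04460 × 0.4034 = 0.01799 mg/L
Convert: 0.01799 mg/L × 1000 = 17.99 ng/mL

18 ng/mL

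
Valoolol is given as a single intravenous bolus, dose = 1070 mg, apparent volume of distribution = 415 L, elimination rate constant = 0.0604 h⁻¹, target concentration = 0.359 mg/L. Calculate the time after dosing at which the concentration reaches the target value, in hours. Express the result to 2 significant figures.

C₀ = Dose / Vd = 1070 / 415 = 2.578 mg/L
t = ln(C₀ / C) / k = ln(2.578 / 0.359) / 0.06040
  = ln(7.181) / 0.06040 = 1.971 / 0.06040 = 32.63 h

33 h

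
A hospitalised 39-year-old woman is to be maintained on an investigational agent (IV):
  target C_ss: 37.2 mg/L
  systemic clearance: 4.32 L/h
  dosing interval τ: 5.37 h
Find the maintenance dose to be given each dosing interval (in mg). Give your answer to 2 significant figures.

860 mg

At steady state, Dose/τ = Css × CL.
Dose = Css × CL × τ = 37.2 × 4.320 × 5.37 = 863.0 mg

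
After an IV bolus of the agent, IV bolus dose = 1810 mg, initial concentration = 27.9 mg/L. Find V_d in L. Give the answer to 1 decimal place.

64.9 L

Vd = Dose / C₀ = 1810 / 27.9 = 64.87 L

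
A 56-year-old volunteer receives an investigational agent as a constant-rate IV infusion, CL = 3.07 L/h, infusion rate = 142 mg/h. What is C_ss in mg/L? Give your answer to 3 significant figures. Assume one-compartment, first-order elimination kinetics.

46.3 mg/L

At steady state Css = R₀ / CL = 142 / 3.070 = 46.25 mg/L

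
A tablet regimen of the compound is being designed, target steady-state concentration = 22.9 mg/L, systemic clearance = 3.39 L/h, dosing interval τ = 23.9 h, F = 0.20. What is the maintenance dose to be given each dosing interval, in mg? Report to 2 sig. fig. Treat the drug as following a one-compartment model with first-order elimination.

9300 mg

At steady state, F × (Dose/τ) = Css × CL.
Dose = Css × CL × τ / F = 22.9 × 3.390 × 23.9 / 0.20 = 9277 mg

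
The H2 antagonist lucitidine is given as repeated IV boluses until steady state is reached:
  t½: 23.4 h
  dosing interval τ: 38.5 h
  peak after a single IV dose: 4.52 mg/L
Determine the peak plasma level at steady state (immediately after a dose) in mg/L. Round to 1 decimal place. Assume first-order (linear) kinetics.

6.6 mg/L

k = ln2 / t½ = 0.693147 / 23.4 = 0.02962 h⁻¹
e^(−kτ) = e^(−0.02962 × 38.5) = 0.3197
Accumulation ratio R = 1 / (1 − e^(−kτ)) = 1 / (1 − 0.3197) = 1.470
Steady-state peak = C₀ × R = 4.52 × 1.470 = 6.644 mg/L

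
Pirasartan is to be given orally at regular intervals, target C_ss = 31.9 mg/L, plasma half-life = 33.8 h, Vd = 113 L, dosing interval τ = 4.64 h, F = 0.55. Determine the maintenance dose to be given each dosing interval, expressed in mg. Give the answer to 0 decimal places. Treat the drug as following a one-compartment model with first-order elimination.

k = ln2 / t½ = 0.693147 / 33.8 = 0.02051 h⁻¹
CL = k × Vd = 0.02051 × 113 = 2.318 L/h
At steady state, F × (Dose/τ) = Css × CL.
Dose = Css × CL × τ / F = 31.9 × 2.318 × 4.64 / 0.55 = 623.8 mg

624 mg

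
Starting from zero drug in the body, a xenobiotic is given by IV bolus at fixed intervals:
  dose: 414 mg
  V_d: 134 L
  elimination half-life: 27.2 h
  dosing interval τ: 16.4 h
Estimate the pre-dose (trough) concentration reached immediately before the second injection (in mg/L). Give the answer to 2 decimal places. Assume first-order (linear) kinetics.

C₀ per dose = Dose / Vd = 414 / 134 = 3.090 mg/L
k = ln2 / t½ = 0.693147 / 27.2 = 0.02548 h⁻¹
Fraction remaining after one interval: r = e^(−kτ) = e^(−0.02548 × 16.4) = 0.6584
Before dose 2, 1 dose has been given (aged 1τ).
C_trough = C₀ × r = 3.090 × 0.6584 = 2.034 mg/L

2.03 mg/L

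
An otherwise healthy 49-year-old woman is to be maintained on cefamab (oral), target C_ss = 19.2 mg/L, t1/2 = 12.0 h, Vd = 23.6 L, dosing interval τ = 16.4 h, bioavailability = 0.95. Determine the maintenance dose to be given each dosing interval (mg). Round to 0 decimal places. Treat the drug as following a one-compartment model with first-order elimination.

k = ln2 / t½ = 0.693147 / 12.0 = 0.05776 h⁻¹
CL = k × Vd = 0.05776 × 23.6 = 1.363 L/h
At steady state, F × (Dose/τ) = Css × CL.
Dose = Css × CL × τ / F = 19.2 × 1.363 × 16.4 / 0.95 = 451.8 mg

452 mg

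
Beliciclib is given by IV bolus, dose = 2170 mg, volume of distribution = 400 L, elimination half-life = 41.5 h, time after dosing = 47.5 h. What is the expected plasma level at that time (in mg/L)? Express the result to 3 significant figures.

2.45 mg/L

C₀ = Dose / Vd = 2170 / 400 = 5.425 mg/L
k = ln2 / t½ = 0.693147 / 41.5 = 0.01670 h⁻¹
C = C₀ · e^(−k·t) = 5.425 × e^(−0.01670 × 47.5)
  = 5.425 × 0.4524 = 2.454 mg/L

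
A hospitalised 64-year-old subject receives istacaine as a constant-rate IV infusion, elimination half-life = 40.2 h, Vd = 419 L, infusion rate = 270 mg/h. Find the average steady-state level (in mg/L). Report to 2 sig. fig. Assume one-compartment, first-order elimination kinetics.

37 mg/L

k = ln2 / t½ = 0.693147 / 40.2 = 0.01724 h⁻¹
CL = k × Vd = 0.01724 × 419 = 7.224 L/h
At steady state Css = R₀ / CL = 270 / 7.224 = 37.38 mg/L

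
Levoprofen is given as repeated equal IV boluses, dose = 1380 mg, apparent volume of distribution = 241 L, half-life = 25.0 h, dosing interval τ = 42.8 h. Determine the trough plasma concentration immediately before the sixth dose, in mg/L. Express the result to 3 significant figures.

2.51 mg/L

C₀ per dose = Dose / Vd = 1380 / 241 = 5.726 mg/L
k = ln2 / t½ = 0.693147 / 25.0 = 0.02773 h⁻¹
Fraction remaining after one interval: r = e^(−kτ) = e^(−0.02773 × 42.8) = 0.3052
Before dose 6, 5 doses have been given (aged 1τ, 2τ, 3τ, 4τ, 5τ).
C_trough = C₀ × (r + r² + … + r^5) = C₀ × r(1−r^5)/(1−r)
        = 5.726 × 0.3052 × (1 − 0.002648) / (1 − 0.3052) = 2.509 mg/L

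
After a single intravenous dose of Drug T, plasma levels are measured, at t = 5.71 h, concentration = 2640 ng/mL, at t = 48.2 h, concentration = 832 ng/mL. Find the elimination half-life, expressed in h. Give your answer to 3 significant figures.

25.5 h

k = ln(C₁/C₂) / (t₂ − t₁) = ln(2640/832) / (48.2 − 5.71)
  = 1.155 / 42.49 = 0.02718 h⁻¹
t½ = ln2 / k = 0.693147 / 0.02718 = 25.50 h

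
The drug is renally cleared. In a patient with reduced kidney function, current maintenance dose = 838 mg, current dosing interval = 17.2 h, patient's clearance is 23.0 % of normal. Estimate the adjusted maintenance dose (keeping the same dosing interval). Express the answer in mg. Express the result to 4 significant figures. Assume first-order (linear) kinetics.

To keep the same average steady-state level, dosing rate must scale with clearance.
CL ratio = 23.0 / 100 = 0.2300
New dose (same interval) = 838 × 0.2300 = 192.7 mg

192.7 mg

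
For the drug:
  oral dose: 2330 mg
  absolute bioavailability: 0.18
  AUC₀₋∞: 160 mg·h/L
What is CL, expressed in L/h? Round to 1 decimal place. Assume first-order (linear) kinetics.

2.6 L/h

CL = F·Dose / AUC = 0.18 × 2330 / 160 = 2.621 L/h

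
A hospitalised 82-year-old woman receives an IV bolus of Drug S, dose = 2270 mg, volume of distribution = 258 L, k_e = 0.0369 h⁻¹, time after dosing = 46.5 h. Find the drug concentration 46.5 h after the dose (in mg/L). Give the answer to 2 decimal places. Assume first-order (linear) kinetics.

1.58 mg/L

C₀ = Dose / Vd = 2270 / 258 = 8.798 mg/L
C = C₀ · e^(−k·t) = 8.798 × e^(−0.03690 × 46.5)
  = 8.798 × 0.1798 = 1.582 mg/L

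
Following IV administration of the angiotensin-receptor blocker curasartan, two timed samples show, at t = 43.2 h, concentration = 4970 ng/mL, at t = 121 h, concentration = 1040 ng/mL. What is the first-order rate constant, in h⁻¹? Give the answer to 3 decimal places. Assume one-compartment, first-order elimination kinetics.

k = ln(C₁/C₂) / (t₂ − t₁) = ln(4970/1040) / (121 − 43.2)
  = 1.564 / 77.80 = 0.02010 h⁻¹

0.020 h⁻¹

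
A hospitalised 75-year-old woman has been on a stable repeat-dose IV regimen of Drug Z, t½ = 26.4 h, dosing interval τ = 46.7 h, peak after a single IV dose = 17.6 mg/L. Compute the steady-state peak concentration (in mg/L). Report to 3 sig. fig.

k = ln2 / t½ = 0.693147 / 26.4 = 0.02626 h⁻¹
e^(−kτ) = e^(−0.02626 × 46.7) = 0.2934
Accumulation ratio R = 1 / (1 − e^(−kτ)) = 1 / (1 − 0.2934) = 1.415
Steady-state peak = C₀ × R = 17.6 × 1.415 = 24.90 mg/L

24.9 mg/L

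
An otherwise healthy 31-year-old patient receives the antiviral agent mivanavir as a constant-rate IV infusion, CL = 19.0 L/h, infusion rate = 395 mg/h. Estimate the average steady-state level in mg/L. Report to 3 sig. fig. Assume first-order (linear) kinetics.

20.8 mg/L

At steady state Css = R₀ / CL = 395 / 19.00 = 20.79 mg/L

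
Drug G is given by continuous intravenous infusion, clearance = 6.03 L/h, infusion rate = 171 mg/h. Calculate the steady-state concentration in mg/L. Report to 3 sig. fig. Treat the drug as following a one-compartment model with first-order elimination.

28.4 mg/L

At steady state Css = R₀ / CL = 171 / 6.030 = 28.36 mg/L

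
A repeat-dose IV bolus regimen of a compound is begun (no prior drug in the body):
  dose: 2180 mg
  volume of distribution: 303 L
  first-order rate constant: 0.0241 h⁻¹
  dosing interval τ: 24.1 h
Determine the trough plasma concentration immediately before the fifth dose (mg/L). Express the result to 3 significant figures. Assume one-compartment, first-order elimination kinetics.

8.24 mg/L

C₀ per dose = Dose / Vd = 2180 / 303 = 7.195 mg/L
Fraction remaining after one interval: r = e^(−kτ) = e^(−0.02410 × 24.1) = 0.5594
Before dose 5, 4 doses have been given (aged 1τ, 2τ, 3τ, 4τ).
C_trough = C₀ × (r + r² + … + r^4) = C₀ × r(1−r^4)/(1−r)
        = 7.195 × 0.5594 × (1 − 0.09792) / (1 − 0.5594) = 8.241 mg/L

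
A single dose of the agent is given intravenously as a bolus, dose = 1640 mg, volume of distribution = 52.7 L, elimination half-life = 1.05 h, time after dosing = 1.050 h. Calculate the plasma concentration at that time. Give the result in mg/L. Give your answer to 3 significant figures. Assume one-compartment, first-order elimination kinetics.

15.6 mg/L

C₀ = Dose / Vd = 1640 / 52.7 = 31.12 mg/L
k = ln2 / t½ = 0.693147 / 1.05 = 0.6601 h⁻¹
t / t½ = 1.050 / 1.05 = 1 half-lives
C = C₀ × (1/2)^1 = 31.12 × 0.5000 = 15.56 mg/L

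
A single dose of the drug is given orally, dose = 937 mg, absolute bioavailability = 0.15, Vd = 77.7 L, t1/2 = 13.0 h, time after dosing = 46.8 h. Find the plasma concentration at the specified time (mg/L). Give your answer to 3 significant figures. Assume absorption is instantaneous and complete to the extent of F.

0.149 mg/L

Amount reaching circulation = F × Dose = 0.15 × 937.0 = 140.6 mg
C₀ = F·Dose / Vd = 140.6 / 77.7 = 1.810 mg/L
k = ln2 / t½ = 0.693147 / 13.0 = 0.05332 h⁻¹
C = C₀ · e^(−k·t) = 1.810 × e^(−0.05332 × 46.8)
  = 1.810 × 0.08247 = 0.1493 mg/L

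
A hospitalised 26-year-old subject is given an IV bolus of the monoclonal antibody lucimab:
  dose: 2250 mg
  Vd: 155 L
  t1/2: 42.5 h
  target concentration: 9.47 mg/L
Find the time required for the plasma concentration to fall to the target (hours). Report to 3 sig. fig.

C₀ = Dose / Vd = 2250 / 155 = 14.52 mg/L
k = ln2 / t½ = 0.693147 / 42.5 = 0.01631 h⁻¹
t = ln(C₀ / C) / k = ln(14.52 / 9.47) / 0.01631
  = ln(1.533) / 0.01631 = 0.4272 / 0.01631 = 26.19 h

26.2 h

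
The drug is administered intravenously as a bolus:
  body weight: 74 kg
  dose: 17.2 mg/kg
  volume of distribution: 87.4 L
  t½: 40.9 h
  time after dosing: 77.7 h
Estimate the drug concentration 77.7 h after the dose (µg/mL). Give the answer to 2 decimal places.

3.90 µg/mL

Total dose = 17.2 × 74 = 1273 mg
C₀ = Dose / Vd = 1273 / 87.4 = 14.57 mg/L
k = ln2 / t½ = 0.693147 / 40.9 = 0.01695 h⁻¹
C = C₀ · e^(−k·t) = 14.57 × e^(−0.01695 × 77.7)
  = 14.57 × 0.2679 = 3.903 mg/L
(3.903 mg/L = 3.903 µg/mL)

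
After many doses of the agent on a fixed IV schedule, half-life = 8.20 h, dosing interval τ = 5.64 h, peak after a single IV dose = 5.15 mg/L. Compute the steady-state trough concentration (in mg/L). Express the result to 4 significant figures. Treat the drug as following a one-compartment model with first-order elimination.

8.431 mg/L

k = ln2 / t½ = 0.693147 / 8.20 = 0.08453 h⁻¹
e^(−kτ) = e^(−0.08453 × 5.64) = 0.6208
Accumulation ratio R = 1 / (1 − e^(−kτ)) = 1 / (1 − 0.6208) = 2.637
Steady-state trough = C₀ × R × e^(−kτ) = 5.15 × 2.637 × 0.6208 = 8.431 mg/L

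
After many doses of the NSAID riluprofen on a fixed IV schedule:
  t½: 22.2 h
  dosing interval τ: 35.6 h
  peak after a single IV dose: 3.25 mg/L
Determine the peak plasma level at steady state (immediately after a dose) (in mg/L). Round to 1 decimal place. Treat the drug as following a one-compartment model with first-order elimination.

k = ln2 / t½ = 0.693147 / 22.2 = 0.03122 h⁻¹
e^(−kτ) = e^(−0.03122 × 35.6) = 0.3291
Accumulation ratio R = 1 / (1 − e^(−kτ)) = 1 / (1 − 0.3291) = 1.491
Steady-state peak = C₀ × R = 3.25 × 1.491 = 4.846 mg/L

4.8 mg/L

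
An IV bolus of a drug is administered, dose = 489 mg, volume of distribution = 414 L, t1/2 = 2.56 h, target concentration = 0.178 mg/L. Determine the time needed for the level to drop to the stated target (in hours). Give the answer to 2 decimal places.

6.99 h

C₀ = Dose / Vd = 489.0 / 414 = 1.181 mg/L
k = ln2 / t½ = 0.693147 / 2.56 = 0.2708 h⁻¹
t = ln(C₀ / C) / k = ln(1.181 / 0.178) / 0.2708
  = ln(6.635) / 0.2708 = 1.892 / 0.2708 = 6.987 h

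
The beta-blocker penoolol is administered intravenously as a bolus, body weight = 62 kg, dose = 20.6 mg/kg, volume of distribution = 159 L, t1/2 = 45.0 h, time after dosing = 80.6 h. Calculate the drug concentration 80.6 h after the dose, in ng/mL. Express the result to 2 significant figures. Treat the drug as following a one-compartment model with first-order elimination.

Total dose = 20.6 × 62 = 1277 mg
C₀ = Dose / Vd = 1277 / 159 = 8.031 mg/L
k = ln2 / t½ = 0.693147 / 45.0 = 0.01540 h⁻¹
C = C₀ · e^(−k·t) = 8.031 × e^(−0.01540 × 80.6)
  = 8.031 × 0.2890 = 2.321 mg/L
Convert: 2.321 mg/L × 1000 = 2321 ng/mL

2300 ng/mL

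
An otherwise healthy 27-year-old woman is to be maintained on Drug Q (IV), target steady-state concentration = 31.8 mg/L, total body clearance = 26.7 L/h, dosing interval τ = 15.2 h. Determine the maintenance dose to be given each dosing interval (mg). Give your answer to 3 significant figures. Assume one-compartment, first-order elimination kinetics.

At steady state, Dose/τ = Css × CL.
Dose = Css × CL × τ = 31.8 × 26.70 × 15.2 = 12910 mg

12900 mg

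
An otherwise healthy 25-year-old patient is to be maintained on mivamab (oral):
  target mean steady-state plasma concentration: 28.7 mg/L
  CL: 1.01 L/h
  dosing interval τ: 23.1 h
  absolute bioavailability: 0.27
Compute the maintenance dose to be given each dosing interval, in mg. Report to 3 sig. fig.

2480 mg

At steady state, F × (Dose/τ) = Css × CL.
Dose = Css × CL × τ / F = 28.7 × 1.010 × 23.1 / 0.27 = 2480 mg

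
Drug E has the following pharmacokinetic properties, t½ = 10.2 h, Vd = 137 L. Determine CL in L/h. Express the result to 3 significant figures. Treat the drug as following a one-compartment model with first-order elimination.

9.31 L/h

k = ln2 / t½ = 0.693147 / 10.2 = 0.06796 h⁻¹
CL = k × Vd = 0.06796 × 137 = 9.311 L/h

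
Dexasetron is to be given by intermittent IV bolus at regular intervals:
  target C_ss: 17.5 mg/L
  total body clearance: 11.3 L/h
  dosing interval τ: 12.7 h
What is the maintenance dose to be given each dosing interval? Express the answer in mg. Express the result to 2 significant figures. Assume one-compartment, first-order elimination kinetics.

At steady state, Dose/τ = Css × CL.
Dose = Css × CL × τ = 17.5 × 11.30 × 12.7 = 2511 mg

2500 mg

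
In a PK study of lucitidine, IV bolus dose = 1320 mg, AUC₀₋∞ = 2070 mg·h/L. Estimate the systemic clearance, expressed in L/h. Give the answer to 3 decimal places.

0.638 L/h

CL = Dose / AUC = 1320 / 2070 = 0.6377 L/h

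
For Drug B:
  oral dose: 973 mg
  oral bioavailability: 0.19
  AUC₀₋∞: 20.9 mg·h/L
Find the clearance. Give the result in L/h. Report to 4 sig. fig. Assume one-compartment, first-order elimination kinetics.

CL = F·Dose / AUC = 0.19 × 973 / 20.9 = 8.845 L/h

8.845 L/h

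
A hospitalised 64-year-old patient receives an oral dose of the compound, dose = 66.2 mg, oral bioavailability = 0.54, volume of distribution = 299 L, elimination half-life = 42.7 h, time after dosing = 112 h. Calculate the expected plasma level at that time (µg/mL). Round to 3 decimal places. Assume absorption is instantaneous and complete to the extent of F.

Amount reaching circulation = F × Dose = 0.54 × 66.20 = 35.75 mg
C₀ = F·Dose / Vd = 35.75 / 299 = 0.1196 mg/L
k = ln2 / t½ = 0.693147 / 42.7 = 0.01623 h⁻¹
C = C₀ · e^(−k·t) = 0.1196 × e^(−0.01623 × 112)
  = 0.1196 × 0.1624 = 0.01942 mg/L
(0.01942 mg/L = 0.01942 µg/mL)

0.019 µg/mL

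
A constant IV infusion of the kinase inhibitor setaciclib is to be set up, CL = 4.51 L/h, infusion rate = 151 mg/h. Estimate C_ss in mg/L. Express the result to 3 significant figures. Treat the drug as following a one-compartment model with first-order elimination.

At steady state Css = R₀ / CL = 151 / 4.510 = 33.48 mg/L

33.5 mg/L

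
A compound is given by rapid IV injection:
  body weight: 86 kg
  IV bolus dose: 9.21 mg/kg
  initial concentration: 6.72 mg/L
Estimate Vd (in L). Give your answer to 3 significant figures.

Dose = 9.21 × 86 = 792.1 mg
Vd = Dose / C₀ = 792.1 / 6.72 = 117.9 L

118 L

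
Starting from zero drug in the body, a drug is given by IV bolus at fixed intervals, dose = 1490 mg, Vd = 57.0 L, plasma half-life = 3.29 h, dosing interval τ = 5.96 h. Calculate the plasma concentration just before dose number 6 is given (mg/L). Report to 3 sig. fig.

10.4 mg/L

C₀ per dose = Dose / Vd = 1490 / 57.0 = 26.14 mg/L
k = ln2 / t½ = 0.693147 / 3.29 = 0.2107 h⁻¹
Fraction remaining after one interval: r = e^(−kτ) = e^(−0.2107 × 5.96) = 0.2849
Before dose 6, 5 doses have been given (aged 1τ, 2τ, 3τ, 4τ, 5τ).
C_trough = C₀ × (r + r² + … + r^5) = C₀ × r(1−r^5)/(1−r)
        = 26.14 × 0.2849 × (1 − 0.001877) / (1 − 0.2849) = 10.39 mg/L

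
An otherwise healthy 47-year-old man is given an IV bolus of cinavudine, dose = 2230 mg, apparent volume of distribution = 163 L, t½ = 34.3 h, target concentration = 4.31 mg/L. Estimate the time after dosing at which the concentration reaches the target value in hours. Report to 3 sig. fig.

57.2 h

C₀ = Dose / Vd = 2230 / 163 = 13.68 mg/L
k = ln2 / t½ = 0.693147 / 34.3 = 0.02021 h⁻¹
t = ln(C₀ / C) / k = ln(13.68 / 4.31) / 0.02021
  = ln(3.174) / 0.02021 = 1.155 / 0.02021 = 57.15 h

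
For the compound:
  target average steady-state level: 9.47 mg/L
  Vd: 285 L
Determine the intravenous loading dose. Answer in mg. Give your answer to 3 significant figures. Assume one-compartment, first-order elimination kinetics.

LD = Css × Vd = 9.47 × 285 = 2699 mg

2700 mg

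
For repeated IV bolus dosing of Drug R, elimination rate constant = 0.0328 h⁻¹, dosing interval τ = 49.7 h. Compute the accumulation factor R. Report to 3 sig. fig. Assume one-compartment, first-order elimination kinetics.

1.24

e^(−kτ) = e^(−0.03280 × 49.7) = 0.1959
Accumulation ratio R = 1 / (1 − e^(−kτ)) = 1 / (1 − 0.1959) = 1.244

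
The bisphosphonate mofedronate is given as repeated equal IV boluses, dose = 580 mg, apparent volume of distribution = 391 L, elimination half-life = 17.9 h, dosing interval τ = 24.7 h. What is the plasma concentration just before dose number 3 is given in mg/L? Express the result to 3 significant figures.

0.789 mg/L

C₀ per dose = Dose / Vd = 580 / 391 = 1.483 mg/L
k = ln2 / t½ = 0.693147 / 17.9 = 0.03872 h⁻¹
Fraction remaining after one interval: r = e^(−kτ) = e^(−0.03872 × 24.7) = 0.3843
Before dose 3, 2 doses have been given (aged 1τ, 2τ).
C_trough = C₀ × (r + r²) = 1.483 × (0.3843 + 0.1477) = 0.7890 mg/L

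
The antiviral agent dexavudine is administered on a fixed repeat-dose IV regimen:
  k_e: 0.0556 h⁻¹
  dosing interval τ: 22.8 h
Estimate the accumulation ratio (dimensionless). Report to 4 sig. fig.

e^(−kτ) = e^(−0.05560 × 22.8) = 0.2815
Accumulation ratio R = 1 / (1 − e^(−kτ)) = 1 / (1 − 0.2815) = 1.392

1.392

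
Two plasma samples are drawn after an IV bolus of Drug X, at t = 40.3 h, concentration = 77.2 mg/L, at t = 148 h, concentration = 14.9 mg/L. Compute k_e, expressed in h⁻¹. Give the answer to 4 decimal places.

k = ln(C₁/C₂) / (t₂ − t₁) = ln(77.2/14.9) / (148 − 40.3)
  = 1.645 / 107.7 = 0.01527 h⁻¹

0.0153 h⁻¹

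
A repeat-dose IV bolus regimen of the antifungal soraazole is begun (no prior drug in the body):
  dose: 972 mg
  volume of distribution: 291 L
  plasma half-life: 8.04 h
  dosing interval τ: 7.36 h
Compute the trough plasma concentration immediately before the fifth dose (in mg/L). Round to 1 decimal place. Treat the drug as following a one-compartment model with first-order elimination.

C₀ per dose = Dose / Vd = 972 / 291 = 3.340 mg/L
k = ln2 / t½ = 0.693147 / 8.04 = 0.08621 h⁻¹
Fraction remaining after one interval: r = e^(−kτ) = e^(−0.08621 × 7.36) = 0.5302
Before dose 5, 4 doses have been given (aged 1τ, 2τ, 3τ, 4τ).
C_trough = C₀ × (r + r² + … + r^4) = C₀ × r(1−r^4)/(1−r)
        = 3.340 × 0.5302 × (1 − 0.07902) / (1 − 0.5302) = 3.472 mg/L

3.5 mg/L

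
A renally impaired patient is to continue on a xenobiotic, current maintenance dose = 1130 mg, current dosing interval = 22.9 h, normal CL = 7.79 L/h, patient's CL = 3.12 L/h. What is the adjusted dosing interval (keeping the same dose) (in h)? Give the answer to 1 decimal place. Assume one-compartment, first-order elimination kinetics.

To keep the same average steady-state level, dosing rate must scale with clearance.
CL ratio = 3.12 / 7.79 = 0.4005
New interval (same dose) = 22.9 / 0.4005 = 57.18 h

57.2 h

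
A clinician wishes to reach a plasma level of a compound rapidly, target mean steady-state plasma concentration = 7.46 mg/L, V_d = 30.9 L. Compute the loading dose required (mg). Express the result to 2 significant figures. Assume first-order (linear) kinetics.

LD = Css × Vd = 7.46 × 30.9 = 230.5 mg

230 mg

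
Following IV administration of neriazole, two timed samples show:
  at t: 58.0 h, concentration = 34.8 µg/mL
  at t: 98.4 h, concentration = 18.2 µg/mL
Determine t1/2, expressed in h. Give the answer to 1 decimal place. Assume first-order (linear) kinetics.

k = ln(C₁/C₂) / (t₂ − t₁) = ln(34.8/18.2) / (98.4 − 58.0)
  = 0.6482 / 40.40 = 0.01604 h⁻¹
t½ = ln2 / k = 0.693147 / 0.01604 = 43.21 h

43.2 h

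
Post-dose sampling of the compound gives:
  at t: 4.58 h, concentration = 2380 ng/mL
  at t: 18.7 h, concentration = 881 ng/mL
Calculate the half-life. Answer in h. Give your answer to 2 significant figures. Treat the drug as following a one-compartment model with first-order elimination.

9.8 h

k = ln(C₁/C₂) / (t₂ − t₁) = ln(2380/881) / (18.7 − 4.58)
  = 0.9938 / 14.12 = 0.07038 h⁻¹
t½ = ln2 / k = 0.693147 / 0.07038 = 9.849 h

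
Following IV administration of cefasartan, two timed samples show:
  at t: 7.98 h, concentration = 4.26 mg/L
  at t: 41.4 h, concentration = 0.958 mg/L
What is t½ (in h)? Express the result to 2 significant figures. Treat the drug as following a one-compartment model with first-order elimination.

k = ln(C₁/C₂) / (t₂ − t₁) = ln(4.26/0.958) / (41.4 − 7.98)
  = 1.492 / 33.42 = 0.04464 h⁻¹
t½ = ln2 / k = 0.693147 / 0.04464 = 15.53 h

16 h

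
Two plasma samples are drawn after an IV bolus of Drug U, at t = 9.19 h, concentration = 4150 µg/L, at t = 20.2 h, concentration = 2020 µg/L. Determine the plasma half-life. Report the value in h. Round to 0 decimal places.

k = ln(C₁/C₂) / (t₂ − t₁) = ln(4150/2020) / (20.2 − 9.19)
  = 0.7200 / 11.01 = 0.06540 h⁻¹
t½ = ln2 / k = 0.693147 / 0.06540 = 10.60 h

11 h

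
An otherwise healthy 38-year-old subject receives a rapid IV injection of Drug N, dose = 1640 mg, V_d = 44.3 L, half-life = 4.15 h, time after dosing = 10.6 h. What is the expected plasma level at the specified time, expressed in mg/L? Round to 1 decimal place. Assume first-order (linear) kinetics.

6.3 mg/L

C₀ = Dose / Vd = 1640 / 44.3 = 37.02 mg/L
k = ln2 / t½ = 0.693147 / 4.15 = 0.1670 h⁻¹
C = C₀ · e^(−k·t) = 37.02 × e^(−0.1670 × 10.6)
  = 37.02 × 0.1703 = 6.305 mg/L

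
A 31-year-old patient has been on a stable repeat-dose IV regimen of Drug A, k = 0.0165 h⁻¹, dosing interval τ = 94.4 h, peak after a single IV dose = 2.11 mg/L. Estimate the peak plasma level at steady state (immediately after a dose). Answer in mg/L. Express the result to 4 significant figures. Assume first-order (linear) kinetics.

e^(−kτ) = e^(−0.01650 × 94.4) = 0.2106
Accumulation ratio R = 1 / (1 − e^(−kτ)) = 1 / (1 − 0.2106) = 1.267
Steady-state peak = C₀ × R = 2.11 × 1.267 = 2.673 mg/L

2.673 mg/L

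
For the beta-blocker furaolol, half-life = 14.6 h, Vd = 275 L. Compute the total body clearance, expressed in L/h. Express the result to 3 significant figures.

13.1 L/h

k = ln2 / t½ = 0.693147 / 14.6 = 0.04748 h⁻¹
CL = k × Vd = 0.04748 × 275 = 13.06 L/h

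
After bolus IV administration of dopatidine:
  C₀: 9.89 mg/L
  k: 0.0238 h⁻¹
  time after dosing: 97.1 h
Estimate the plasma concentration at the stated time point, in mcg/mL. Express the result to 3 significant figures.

0.981 mcg/mL

C = C₀ · e^(−k·t) = 9.890 × e^(−0.02380 × 97.1)
  = 9.890 × 0.09916 = 0.9807 mg/L
(0.9807 mg/L = 0.9807 mcg/mL)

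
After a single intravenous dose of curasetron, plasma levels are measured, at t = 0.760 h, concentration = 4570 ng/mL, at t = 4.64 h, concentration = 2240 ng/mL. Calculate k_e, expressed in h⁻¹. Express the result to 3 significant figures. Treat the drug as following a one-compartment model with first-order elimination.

0.184 h⁻¹

k = ln(C₁/C₂) / (t₂ − t₁) = ln(4570/2240) / (4.64 − 0.760)
  = 0.7130 / 3.880 = 0.1838 h⁻¹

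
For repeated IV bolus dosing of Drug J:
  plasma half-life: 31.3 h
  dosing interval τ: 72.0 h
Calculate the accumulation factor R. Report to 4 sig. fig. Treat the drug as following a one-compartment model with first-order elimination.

1.255

k = ln2 / t½ = 0.693147 / 31.3 = 0.02215 h⁻¹
e^(−kτ) = e^(−0.02215 × 72.0) = 0.2029
Accumulation ratio R = 1 / (1 − e^(−kτ)) = 1 / (1 − 0.2029) = 1.255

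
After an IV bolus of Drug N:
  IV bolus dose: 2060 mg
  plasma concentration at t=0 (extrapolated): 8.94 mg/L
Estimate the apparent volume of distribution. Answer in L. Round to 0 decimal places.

Vd = Dose / C₀ = 2060 / 8.94 = 230.4 L

230 L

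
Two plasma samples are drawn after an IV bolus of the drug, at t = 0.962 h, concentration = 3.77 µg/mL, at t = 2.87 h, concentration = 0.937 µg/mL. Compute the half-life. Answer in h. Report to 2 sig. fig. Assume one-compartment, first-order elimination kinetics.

0.95 h

k = ln(C₁/C₂) / (t₂ − t₁) = ln(3.77/0.937) / (2.87 − 0.962)
  = 1.392 / 1.908 = 0.7296 h⁻¹
t½ = ln2 / k = 0.693147 / 0.7296 = 0.9500 h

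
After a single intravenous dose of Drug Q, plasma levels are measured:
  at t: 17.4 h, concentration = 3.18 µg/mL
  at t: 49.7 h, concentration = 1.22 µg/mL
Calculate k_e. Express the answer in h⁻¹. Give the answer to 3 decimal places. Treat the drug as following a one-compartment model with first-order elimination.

0.030 h⁻¹

k = ln(C₁/C₂) / (t₂ − t₁) = ln(3.18/1.22) / (49.7 − 17.4)
  = 0.9580 / 32.30 = 0.02966 h⁻¹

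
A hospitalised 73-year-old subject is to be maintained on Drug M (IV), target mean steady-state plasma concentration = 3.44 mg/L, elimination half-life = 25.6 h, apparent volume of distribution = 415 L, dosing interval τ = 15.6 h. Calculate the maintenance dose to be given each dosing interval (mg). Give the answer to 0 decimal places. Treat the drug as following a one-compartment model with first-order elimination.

k = ln2 / t½ = 0.693147 / 25.6 = 0.02708 h⁻¹
CL = k × Vd = 0.02708 × 415 = 11.24 L/h
At steady state, Dose/τ = Css × CL.
Dose = Css × CL × τ = 3.44 × 11.24 × 15.6 = 603.2 mg

603 mg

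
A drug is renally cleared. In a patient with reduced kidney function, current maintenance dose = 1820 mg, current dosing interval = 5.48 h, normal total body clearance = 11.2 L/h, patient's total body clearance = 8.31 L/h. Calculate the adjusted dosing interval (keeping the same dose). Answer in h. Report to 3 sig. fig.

7.39 h

To keep the same average steady-state level, dosing rate must scale with clearance.
CL ratio = 8.31 / 11.2 = 0.7420
New interval (same dose) = 5.48 / 0.7420 = 7.385 h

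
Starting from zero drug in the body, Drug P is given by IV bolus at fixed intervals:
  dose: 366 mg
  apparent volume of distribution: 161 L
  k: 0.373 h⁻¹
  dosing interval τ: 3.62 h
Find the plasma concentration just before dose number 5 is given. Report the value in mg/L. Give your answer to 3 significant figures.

C₀ per dose = Dose / Vd = 366 / 161 = 2.273 mg/L
Fraction remaining after one interval: r = e^(−kτ) = e^(−0.3730 × 3.62) = 0.2592
Before dose 5, 4 doses have been given (aged 1τ, 2τ, 3τ, 4τ).
C_trough = C₀ × (r + r² + … + r^4) = C₀ × r(1−r^4)/(1−r)
        = 2.273 × 0.2592 × (1 − 0.004514) / (1 − 0.2592) = 0.7917 mg/L

0.792 mg/L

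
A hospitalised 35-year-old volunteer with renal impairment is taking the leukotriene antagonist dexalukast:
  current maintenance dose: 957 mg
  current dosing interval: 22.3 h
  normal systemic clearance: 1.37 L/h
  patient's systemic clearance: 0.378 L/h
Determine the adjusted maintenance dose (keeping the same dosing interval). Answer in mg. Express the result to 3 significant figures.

To keep the same average steady-state level, dosing rate must scale with clearance.
CL ratio = 0.378 / 1.37 = 0.2759
New dose (same interval) = 957 × 0.2759 = 264.0 mg

264 mg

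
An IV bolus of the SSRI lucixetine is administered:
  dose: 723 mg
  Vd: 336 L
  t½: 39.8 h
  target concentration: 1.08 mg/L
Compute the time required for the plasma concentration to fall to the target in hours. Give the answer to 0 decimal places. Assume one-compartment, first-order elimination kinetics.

C₀ = Dose / Vd = 723.0 / 336 = 2.152 mg/L
k = ln2 / t½ = 0.693147 / 39.8 = 0.01742 h⁻¹
t = ln(C₀ / C) / k = ln(2.152 / 1.08) / 0.01742
  = ln(1.993) / 0.01742 = 0.6896 / 0.01742 = 39.59 h

40 h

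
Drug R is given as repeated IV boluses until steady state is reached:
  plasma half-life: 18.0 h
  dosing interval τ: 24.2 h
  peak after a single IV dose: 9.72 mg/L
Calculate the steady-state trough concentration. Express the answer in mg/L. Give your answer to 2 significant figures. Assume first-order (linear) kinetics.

k = ln2 / t½ = 0.693147 / 18.0 = 0.03851 h⁻¹
e^(−kτ) = e^(−0.03851 × 24.2) = 0.3938
Accumulation ratio R = 1 / (1 − e^(−kτ)) = 1 / (1 − 0.3938) = 1.650
Steady-state trough = C₀ × R × e^(−kτ) = 9.72 × 1.650 × 0.3938 = 6.316 mg/L

6.3 mg/L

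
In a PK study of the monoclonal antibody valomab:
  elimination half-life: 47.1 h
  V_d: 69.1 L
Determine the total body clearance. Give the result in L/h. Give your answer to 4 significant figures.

1.017 L/h

k = ln2 / t½ = 0.693147 / 47.1 = 0.01472 h⁻¹
CL = k × Vd = 0.01472 × 69.1 = 1.017 L/h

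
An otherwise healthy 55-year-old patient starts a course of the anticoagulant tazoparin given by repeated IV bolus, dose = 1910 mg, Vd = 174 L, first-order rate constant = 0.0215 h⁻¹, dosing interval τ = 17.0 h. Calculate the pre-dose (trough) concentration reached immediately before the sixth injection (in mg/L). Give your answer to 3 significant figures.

20.9 mg/L

C₀ per dose = Dose / Vd = 1910 / 174 = 10.98 mg/L
Fraction remaining after one interval: r = e^(−kτ) = e^(−0.02150 × 17.0) = 0.6938
Before dose 6, 5 doses have been given (aged 1τ, 2τ, 3τ, 4τ, 5τ).
C_trough = C₀ × (r + r² + … + r^5) = C₀ × r(1−r^5)/(1−r)
        = 10.98 × 0.6938 × (1 − 0.1608) / (1 − 0.6938) = 20.88 mg/L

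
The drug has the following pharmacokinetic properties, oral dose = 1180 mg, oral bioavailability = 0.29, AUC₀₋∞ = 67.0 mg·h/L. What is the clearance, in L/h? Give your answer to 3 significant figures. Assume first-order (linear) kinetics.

5.11 L/h

CL = F·Dose / AUC = 0.29 × 1180 / 67.0 = 5.107 L/h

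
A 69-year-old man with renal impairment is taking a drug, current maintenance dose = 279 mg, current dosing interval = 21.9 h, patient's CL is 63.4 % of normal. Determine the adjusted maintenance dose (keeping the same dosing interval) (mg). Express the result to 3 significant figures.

To keep the same average steady-state level, dosing rate must scale with clearance.
CL ratio = 63.4 / 100 = 0.6340
New dose (same interval) = 279 × 0.6340 = 176.9 mg

177 mg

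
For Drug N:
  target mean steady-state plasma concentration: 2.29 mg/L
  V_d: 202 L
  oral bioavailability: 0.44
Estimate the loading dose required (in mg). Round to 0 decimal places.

LD = Css × Vd / F = 2.29 × 202 / 0.44 = 1051 mg

1051 mg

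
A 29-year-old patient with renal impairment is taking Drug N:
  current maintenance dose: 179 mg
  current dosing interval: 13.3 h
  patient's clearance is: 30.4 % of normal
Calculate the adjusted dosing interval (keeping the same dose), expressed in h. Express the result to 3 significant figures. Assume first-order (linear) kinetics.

43.8 h

To keep the same average steady-state level, dosing rate must scale with clearance.
CL ratio = 30.4 / 100 = 0.3040
New interval (same dose) = 13.3 / 0.3040 = 43.75 h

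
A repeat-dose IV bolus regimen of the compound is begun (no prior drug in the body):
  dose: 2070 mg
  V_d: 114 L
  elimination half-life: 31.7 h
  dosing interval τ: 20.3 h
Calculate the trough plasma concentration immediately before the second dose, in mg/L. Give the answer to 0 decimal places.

C₀ per dose = Dose / Vd = 2070 / 114 = 18.16 mg/L
k = ln2 / t½ = 0.693147 / 31.7 = 0.02187 h⁻¹
Fraction remaining after one interval: r = e^(−kτ) = e^(−0.02187 × 20.3) = 0.6415
Before dose 2, 1 dose has been given (aged 1τ).
C_trough = C₀ × r = 18.16 × 0.6415 = 11.65 mg/L

12 mg/L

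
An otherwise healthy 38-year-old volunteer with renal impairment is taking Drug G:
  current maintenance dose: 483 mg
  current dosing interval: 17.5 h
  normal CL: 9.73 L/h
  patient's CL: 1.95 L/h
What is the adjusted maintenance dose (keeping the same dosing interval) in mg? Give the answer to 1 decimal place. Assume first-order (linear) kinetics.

96.8 mg

To keep the same average steady-state level, dosing rate must scale with clearance.
CL ratio = 1.95 / 9.73 = 0.2004
New dose (same interval) = 483 × 0.2004 = 96.79 mg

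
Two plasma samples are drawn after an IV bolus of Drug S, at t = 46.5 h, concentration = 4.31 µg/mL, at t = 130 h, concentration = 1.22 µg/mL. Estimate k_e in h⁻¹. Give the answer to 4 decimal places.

0.0151 h⁻¹

k = ln(C₁/C₂) / (t₂ − t₁) = ln(4.31/1.22) / (130 − 46.5)
  = 1.262 / 83.50 = 0.01511 h⁻¹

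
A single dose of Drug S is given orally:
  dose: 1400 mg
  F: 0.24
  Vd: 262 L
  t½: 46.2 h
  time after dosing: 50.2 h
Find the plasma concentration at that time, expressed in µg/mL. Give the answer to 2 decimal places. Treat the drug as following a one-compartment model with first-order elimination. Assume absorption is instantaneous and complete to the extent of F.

0.60 µg/mL

Amount reaching circulation = F × Dose = 0.24 × 1400 = 336.0 mg
C₀ = F·Dose / Vd = 336.0 / 262 = 1.282 mg/L
k = ln2 / t½ = 0.693147 / 46.2 = 0.01500 h⁻¹
C = C₀ · e^(−k·t) = 1.282 × e^(−0.01500 × 50.2)
  = 1.282 × 0.4710 = 0.6038 mg/L
(0.6038 mg/L = 0.6038 µg/mL)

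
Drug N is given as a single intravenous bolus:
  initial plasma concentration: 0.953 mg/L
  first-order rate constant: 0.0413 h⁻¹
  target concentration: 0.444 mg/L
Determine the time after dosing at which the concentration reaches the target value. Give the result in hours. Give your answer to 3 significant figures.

t = ln(C₀ / C) / k = ln(0.9530 / 0.444) / 0.04130
  = ln(2.146) / 0.04130 = 0.7636 / 0.04130 = 18.49 h

18.5 h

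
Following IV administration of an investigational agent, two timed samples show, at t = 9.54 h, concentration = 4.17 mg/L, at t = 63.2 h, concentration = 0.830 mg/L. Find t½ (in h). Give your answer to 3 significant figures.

k = ln(C₁/C₂) / (t₂ − t₁) = ln(4.17/0.830) / (63.2 − 9.54)
  = 1.614 / 53.66 = 0.03008 h⁻¹
t½ = ln2 / k = 0.693147 / 0.03008 = 23.04 h

23.0 h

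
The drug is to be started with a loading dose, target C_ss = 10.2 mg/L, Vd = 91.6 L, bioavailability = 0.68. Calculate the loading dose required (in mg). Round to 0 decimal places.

1374 mg

LD = Css × Vd / F = 10.2 × 91.6 / 0.68 = 1374 mg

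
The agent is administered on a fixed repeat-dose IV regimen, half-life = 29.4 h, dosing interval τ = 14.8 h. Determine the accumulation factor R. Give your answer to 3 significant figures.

3.39

k = ln2 / t½ = 0.693147 / 29.4 = 0.02358 h⁻¹
e^(−kτ) = e^(−0.02358 × 14.8) = 0.7054
Accumulation ratio R = 1 / (1 − e^(−kτ)) = 1 / (1 − 0.7054) = 3.394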